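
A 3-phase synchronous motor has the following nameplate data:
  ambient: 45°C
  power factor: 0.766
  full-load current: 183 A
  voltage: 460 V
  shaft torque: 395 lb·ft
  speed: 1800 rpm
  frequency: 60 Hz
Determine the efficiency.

τ = 395 lb·ft × 1.356 = 535.6 N·m
ω = 2π × 1800/60 = 188.5 rad/s; P_out = τω = 535.6 × 188.5 = 100961 W
P_in = √3·V_L·I_L·cosφ = 1.732 × 460 × 183 × 0.766 = 111683 W
η = P_out / P_in = 100961 / 111683 = 0.904 = 90.4%

90.4 %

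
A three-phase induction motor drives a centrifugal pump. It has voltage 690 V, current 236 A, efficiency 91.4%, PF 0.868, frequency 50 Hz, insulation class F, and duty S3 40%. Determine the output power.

P_in = √3·V·I·cosφ = 1.732 × 690 × 236 × 0.868 = 244810 W
P_out = η·P_in = 0.914 × 244810 = 223756 W

224 kW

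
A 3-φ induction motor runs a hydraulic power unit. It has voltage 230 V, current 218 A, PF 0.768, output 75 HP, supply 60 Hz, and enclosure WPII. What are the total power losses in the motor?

10.7 kW

P_in = √3·V·I·cosφ = 1.732×230×218×0.768 = 66695 W
P_out = 75×746 = 55950 W
Losses = P_in − P_out = 66695 − 55950 = 10745 W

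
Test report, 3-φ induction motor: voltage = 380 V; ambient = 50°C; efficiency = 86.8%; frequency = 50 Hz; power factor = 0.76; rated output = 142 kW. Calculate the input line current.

327 A

P_out = 142 kW = 142000 W
P_in = P_out / η = 142000 / 0.868 = 163594 W
I_L = P_in / (√3·V_L·cosφ) = 163594 / (1.732 × 380 × 0.76) = 327 A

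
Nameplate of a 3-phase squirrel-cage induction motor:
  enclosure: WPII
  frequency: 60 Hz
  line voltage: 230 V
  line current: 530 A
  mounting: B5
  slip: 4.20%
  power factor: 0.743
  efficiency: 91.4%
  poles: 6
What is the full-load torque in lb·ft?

P_in = √3·V·I·cosφ = 1.732 × 230 × 530 × 0.743 = 156870 W
P_out = η·P_in = 0.914 × 156870 = 143379 W
n_s = 120×60/6 = 1200 rpm; n = 1200×(1−0.042) = 1150 rpm
ω = 2π×1150/60 = 120.4 rad/s
τ = P_out/ω = 143379/120.4 = 1191 N·m
In lb·ft: 1191/1.356 = 878 lb·ft

878 lb·ft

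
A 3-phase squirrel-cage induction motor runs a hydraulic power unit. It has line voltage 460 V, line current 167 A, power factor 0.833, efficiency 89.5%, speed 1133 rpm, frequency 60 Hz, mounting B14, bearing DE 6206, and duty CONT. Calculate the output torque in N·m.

836 N·m

P_in = √3·V·I·cosφ = 1.732 × 460 × 167 × 0.833 = 110833 W
P_out = η·P_in = 0.895 × 110833 = 99196 W
n = 1133 rpm
ω = 2π×1133/60 = 118.6 rad/s
τ = P_out/ω = 99196/118.6 = 836 N·m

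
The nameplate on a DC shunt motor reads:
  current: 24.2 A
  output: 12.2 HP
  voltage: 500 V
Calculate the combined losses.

3 kW

P_in = V·I = 500×24.2 = 12100 W
P_out = 12.2×746 = 9101 W
Losses = P_in − P_out = 12100 − 9101 = 2999 W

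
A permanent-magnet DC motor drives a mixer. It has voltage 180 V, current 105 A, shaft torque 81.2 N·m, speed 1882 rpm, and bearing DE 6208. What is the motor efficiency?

84.7 %

ω = 2π × 1882/60 = 197.1 rad/s; P_out = τω = 81.2 × 197.1 = 16005 W
P_in = V·I = 180 × 105 = 18900 W
η = P_out / P_in = 16005 / 18900 = 0.847 = 84.7%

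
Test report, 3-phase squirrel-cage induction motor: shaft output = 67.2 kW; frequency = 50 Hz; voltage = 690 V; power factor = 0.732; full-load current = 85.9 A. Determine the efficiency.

89.4 %

P_out = 67.2 kW = 67200 W
P_in = √3·V_L·I_L·cosφ = 1.732 × 690 × 85.9 × 0.732 = 75145 W
η = P_out / P_in = 67200 / 75145 = 0.894 = 89.4%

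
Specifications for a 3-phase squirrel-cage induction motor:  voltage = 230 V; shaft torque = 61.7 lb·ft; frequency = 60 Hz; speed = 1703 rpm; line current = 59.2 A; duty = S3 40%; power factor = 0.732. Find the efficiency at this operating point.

86.4 %

τ = 61.7 lb·ft × 1.356 = 83.67 N·m
ω = 2π × 1703/60 = 178.3 rad/s; P_out = τω = 83.67 × 178.3 = 14918 W
P_in = √3·V_L·I_L·cosφ = 1.732 × 230 × 59.2 × 0.732 = 17263 W
η = P_out / P_in = 14918 / 17263 = 0.864 = 86.4%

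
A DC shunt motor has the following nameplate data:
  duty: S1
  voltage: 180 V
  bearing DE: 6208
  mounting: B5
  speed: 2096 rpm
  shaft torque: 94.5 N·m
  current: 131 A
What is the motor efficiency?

ω = 2π × 2096/60 = 219.5 rad/s; P_out = τω = 94.5 × 219.5 = 20743 W
P_in = V·I = 180 × 131 = 23580 W
η = P_out / P_in = 20743 / 23580 = 0.880 = 88.0%

88.0 %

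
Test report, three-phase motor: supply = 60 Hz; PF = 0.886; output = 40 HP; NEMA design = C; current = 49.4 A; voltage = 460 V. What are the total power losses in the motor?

5030 W

P_in = √3·V·I·cosφ = 1.732×460×49.4×0.886 = 34871 W
P_out = 40×746 = 29840 W
Losses = P_in − P_out = 34871 − 29840 = 5031 W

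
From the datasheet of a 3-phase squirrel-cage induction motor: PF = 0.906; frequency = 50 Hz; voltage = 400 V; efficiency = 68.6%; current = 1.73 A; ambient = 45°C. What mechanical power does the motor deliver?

P_in = √3·V·I·cosφ = 1.732 × 400 × 1.73 × 0.906 = 1086 W
P_out = η·P_in = 0.686 × 1086 = 745 W

0.745 kW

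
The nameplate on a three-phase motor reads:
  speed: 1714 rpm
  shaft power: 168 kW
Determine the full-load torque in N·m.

ω = 2π × 1714/60 = 179.5 rad/s
τ = P/ω = 168000/179.5 = 936 N·m

936 N·m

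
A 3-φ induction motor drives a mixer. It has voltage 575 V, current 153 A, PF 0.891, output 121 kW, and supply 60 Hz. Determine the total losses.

P_in = √3·V·I·cosφ = 1.732×575×153×0.891 = 135764 W
P_out = 121000 W
Losses = P_in − P_out = 135764 − 121000 = 14764 W

14800 W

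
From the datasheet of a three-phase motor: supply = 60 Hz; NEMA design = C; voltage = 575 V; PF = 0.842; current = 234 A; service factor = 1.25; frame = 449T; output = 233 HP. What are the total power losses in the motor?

P_in = √3·V·I·cosφ = 1.732×575×234×0.842 = 196220 W
P_out = 233×746 = 173818 W
Losses = P_in − P_out = 196220 − 173818 = 22402 W

22.4 kW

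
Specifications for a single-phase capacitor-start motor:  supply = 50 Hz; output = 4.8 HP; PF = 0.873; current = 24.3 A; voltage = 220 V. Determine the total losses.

P_in = V·I·cosφ = 220×24.3×0.873 = 4667 W
P_out = 4.8×746 = 3581 W
Losses = P_in − P_out = 4667 − 3581 = 1086 W

1.09 kW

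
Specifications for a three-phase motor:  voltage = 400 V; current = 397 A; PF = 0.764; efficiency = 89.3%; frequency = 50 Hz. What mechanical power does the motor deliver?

P_in = √3·V·I·cosφ = 1.732 × 400 × 397 × 0.764 = 210132 W
P_out = η·P_in = 0.893 × 210132 = 187648 W

188 kW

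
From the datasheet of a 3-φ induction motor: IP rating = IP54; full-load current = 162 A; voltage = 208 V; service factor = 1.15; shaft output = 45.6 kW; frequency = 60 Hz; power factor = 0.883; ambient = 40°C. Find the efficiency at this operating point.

P_out = 45.6 kW = 45600 W
P_in = √3·V_L·I_L·cosφ = 1.732 × 208 × 162 × 0.883 = 51533 W
η = P_out / P_in = 45600 / 51533 = 0.885 = 88.5%

88.5 %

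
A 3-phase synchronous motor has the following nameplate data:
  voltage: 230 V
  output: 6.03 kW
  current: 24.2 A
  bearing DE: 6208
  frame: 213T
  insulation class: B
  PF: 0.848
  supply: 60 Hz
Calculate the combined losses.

P_in = √3·V·I·cosφ = 1.732×230×24.2×0.848 = 8175 W
P_out = 6030 W
Losses = P_in − P_out = 8175 − 6030 = 2145 W

2.15 kW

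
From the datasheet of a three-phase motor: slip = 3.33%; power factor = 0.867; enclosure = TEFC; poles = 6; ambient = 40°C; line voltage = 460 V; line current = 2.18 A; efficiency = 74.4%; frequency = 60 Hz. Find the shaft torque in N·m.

9.22 N·m

P_in = √3·V·I·cosφ = 1.732 × 460 × 2.18 × 0.867 = 1506 W
P_out = η·P_in = 0.744 × 1506 = 1120 W
n_s = 120×60/6 = 1200 rpm; n = 1200×(1−0.0333) = 1160 rpm
ω = 2π×1160/60 = 121.5 rad/s
τ = P_out/ω = 1120/121.5 = 9.22 N·m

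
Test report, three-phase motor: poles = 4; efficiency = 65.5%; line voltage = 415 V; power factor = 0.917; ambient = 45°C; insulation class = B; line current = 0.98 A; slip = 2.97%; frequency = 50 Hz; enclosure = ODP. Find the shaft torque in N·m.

2.78 N·m

P_in = √3·V·I·cosφ = 1.732 × 415 × 0.98 × 0.917 = 646 W
P_out = η·P_in = 0.655 × 646 = 423 W
n_s = 120×50/4 = 1500 rpm; n = 1500×(1−0.0297) = 1455 rpm
ω = 2π×1455/60 = 152.4 rad/s
τ = P_out/ω = 423/152.4 = 2.78 N·m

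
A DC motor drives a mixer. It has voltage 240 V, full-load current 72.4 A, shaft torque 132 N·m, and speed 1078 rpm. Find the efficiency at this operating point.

85.8 %

ω = 2π × 1078/60 = 112.9 rad/s; P_out = τω = 132 × 112.9 = 14903 W
P_in = V·I = 240 × 72.4 = 17376 W
η = P_out / P_in = 14903 / 17376 = 0.858 = 85.8%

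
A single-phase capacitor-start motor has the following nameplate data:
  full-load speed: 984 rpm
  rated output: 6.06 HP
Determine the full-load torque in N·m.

P_out = 6.06 × 746 = 4521 W
ω = 2π × 984/60 = 103 rad/s
τ = P_out/ω = 4521/103 = 43.9 N·m

43.9 N·m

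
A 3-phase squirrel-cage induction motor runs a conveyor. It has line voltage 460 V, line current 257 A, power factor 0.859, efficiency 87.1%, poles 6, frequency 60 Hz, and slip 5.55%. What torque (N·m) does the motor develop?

1290 N·m

P_in = √3·V·I·cosφ = 1.732 × 460 × 257 × 0.859 = 175886 W
P_out = η·P_in = 0.871 × 175886 = 153197 W
n_s = 120×60/6 = 1200 rpm; n = 1200×(1−0.0555) = 1133 rpm
ω = 2π×1133/60 = 118.6 rad/s
τ = P_out/ω = 153197/118.6 = 1290 N·m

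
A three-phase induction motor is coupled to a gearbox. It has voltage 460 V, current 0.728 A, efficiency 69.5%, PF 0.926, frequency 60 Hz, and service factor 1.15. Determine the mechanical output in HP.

0.5 HP

P_in = √3·V·I·cosφ = 1.732 × 460 × 0.728 × 0.926 = 537 W
P_out = η·P_in = 0.695 × 537 = 373 W
= 373/746 = 0.5 HP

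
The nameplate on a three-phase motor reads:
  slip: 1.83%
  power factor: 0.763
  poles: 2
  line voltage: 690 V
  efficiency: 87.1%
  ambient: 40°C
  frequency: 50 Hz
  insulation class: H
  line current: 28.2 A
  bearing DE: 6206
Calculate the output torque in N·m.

P_in = √3·V·I·cosφ = 1.732 × 690 × 28.2 × 0.763 = 25714 W
P_out = η·P_in = 0.871 × 25714 = 22397 W
n_s = 120×50/2 = 3000 rpm; n = 3000×(1−0.0183) = 2945 rpm
ω = 2π×2945/60 = 308.4 rad/s
τ = P_out/ω = 22397/308.4 = 72.6 N·m

72.6 N·m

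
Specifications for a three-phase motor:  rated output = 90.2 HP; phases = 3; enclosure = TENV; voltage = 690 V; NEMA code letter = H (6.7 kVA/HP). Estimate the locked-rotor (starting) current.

S_LR = 6.7 × 90.2 = 604.34 kVA
I_LR = S_LR/(√3·V_L) = 604340/(1.732×690) = 506 A

506 A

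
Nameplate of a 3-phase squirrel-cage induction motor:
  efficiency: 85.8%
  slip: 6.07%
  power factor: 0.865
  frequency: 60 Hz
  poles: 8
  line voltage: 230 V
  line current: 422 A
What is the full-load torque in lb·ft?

1040 lb·ft

P_in = √3·V·I·cosφ = 1.732 × 230 × 422 × 0.865 = 145413 W
P_out = η·P_in = 0.858 × 145413 = 124764 W
n_s = 120×60/8 = 900 rpm; n = 900×(1−0.0607) = 845 rpm
ω = 2π×845/60 = 88.49 rad/s
τ = P_out/ω = 124764/88.49 = 1410 N·m
In lb·ft: 1410/1.356 = 1040 lb·ft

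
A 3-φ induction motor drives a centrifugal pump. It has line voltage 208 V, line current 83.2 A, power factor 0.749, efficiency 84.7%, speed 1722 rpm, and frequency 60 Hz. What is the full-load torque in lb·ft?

P_in = √3·V·I·cosφ = 1.732 × 208 × 83.2 × 0.749 = 22450 W
P_out = η·P_in = 0.847 × 22450 = 19015 W
n = 1722 rpm
ω = 2π×1722/60 = 180.3 rad/s
τ = P_out/ω = 19015/180.3 = 105.5 N·m
In lb·ft: 105.5/1.356 = 77.8 lb·ft

77.8 lb·ft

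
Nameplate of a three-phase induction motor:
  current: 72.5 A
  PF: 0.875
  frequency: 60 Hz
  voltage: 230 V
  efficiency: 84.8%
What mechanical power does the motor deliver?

21.4 kW

P_in = √3·V·I·cosφ = 1.732 × 230 × 72.5 × 0.875 = 25271 W
P_out = η·P_in = 0.848 × 25271 = 21430 W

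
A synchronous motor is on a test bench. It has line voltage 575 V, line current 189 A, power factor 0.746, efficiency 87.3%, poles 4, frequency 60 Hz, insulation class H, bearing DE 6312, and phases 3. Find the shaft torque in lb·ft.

P_in = √3·V·I·cosφ = 1.732 × 575 × 189 × 0.746 = 140416 W
P_out = η·P_in = 0.873 × 140416 = 122583 W
n = n_s = 120×60/4 = 1800 rpm (synchronous)
ω = 2π×1800/60 = 188.5 rad/s
τ = P_out/ω = 122583/188.5 = 650.3 N·m
In lb·ft: 650.3/1.356 = 480 lb·ft

480 lb·ft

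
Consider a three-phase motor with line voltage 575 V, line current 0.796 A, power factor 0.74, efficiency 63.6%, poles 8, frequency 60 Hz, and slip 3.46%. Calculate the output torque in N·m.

4.1 N·m

P_in = √3·V·I·cosφ = 1.732 × 575 × 0.796 × 0.74 = 587 W
P_out = η·P_in = 0.636 × 587 = 373 W
n_s = 120×60/8 = 900 rpm; n = 900×(1−0.0346) = 869 rpm
ω = 2π×869/60 = 91 rad/s
τ = P_out/ω = 373/91 = 4.1 N·m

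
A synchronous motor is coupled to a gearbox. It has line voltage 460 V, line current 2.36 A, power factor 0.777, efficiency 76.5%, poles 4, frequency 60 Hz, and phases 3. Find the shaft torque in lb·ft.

P_in = √3·V·I·cosφ = 1.732 × 460 × 2.36 × 0.777 = 1461 W
P_out = η·P_in = 0.765 × 1461 = 1118 W
n = n_s = 120×60/4 = 1800 rpm (synchronous)
ω = 2π×1800/60 = 188.5 rad/s
τ = P_out/ω = 1118/188.5 = 5.931 N·m
In lb·ft: 5.931/1.356 = 4.37 lb·ft

4.37 lb·ft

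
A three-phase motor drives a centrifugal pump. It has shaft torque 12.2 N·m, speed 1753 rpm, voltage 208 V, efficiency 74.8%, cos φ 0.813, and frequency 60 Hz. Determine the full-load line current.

ω = 2π×1753/60 = 183.6 rad/s; P_out = τω = 12.2 × 183.6 = 2240 W
P_in = P_out / η = 2240 / 0.748 = 2995 W
I_L = P_in / (√3·V_L·cosφ) = 2995 / (1.732 × 208 × 0.813) = 10.2 A

10.2 A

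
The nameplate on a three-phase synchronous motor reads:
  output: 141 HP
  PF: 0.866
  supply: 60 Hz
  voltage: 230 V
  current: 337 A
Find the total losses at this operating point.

P_in = √3·V·I·cosφ = 1.732×230×337×0.866 = 116258 W
P_out = 141×746 = 105186 W
Losses = P_in − P_out = 116258 − 105186 = 11072 W

11100 W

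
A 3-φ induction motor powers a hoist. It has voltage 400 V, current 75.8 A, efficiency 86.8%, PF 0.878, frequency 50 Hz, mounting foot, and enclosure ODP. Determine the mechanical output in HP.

P_in = √3·V·I·cosφ = 1.732 × 400 × 75.8 × 0.878 = 46108 W
P_out = η·P_in = 0.868 × 46108 = 40022 W
= 40022/746 = 53.6 HP

53.6 HP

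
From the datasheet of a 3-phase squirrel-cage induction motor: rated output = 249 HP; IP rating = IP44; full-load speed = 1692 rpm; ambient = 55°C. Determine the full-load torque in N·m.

P_out = 249 × 746 = 185754 W
ω = 2π × 1692/60 = 177.2 rad/s
τ = P_out/ω = 185754/177.2 = 1050 N·m

1050 N·m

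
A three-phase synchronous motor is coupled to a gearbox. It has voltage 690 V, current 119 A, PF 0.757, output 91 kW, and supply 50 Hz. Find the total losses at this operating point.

P_in = √3·V·I·cosφ = 1.732×690×119×0.757 = 107656 W
P_out = 91000 W
Losses = P_in − P_out = 107656 − 91000 = 16656 W

16.7 kW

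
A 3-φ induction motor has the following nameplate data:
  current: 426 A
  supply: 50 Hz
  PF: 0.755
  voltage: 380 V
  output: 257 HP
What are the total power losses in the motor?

20000 W

P_in = √3·V·I·cosφ = 1.732×380×426×0.755 = 211684 W
P_out = 257×746 = 191722 W
Losses = P_in − P_out = 211684 − 191722 = 19962 W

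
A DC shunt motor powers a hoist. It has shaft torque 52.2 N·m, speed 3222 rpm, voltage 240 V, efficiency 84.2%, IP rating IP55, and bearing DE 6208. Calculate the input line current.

ω = 2π×3222/60 = 337.4 rad/s; P_out = τω = 52.2 × 337.4 = 17612 W
P_in = P_out / η = 17612 / 0.842 = 20917 W
I = P_in / V = 20917 / 240 = 87.2 A

87.2 A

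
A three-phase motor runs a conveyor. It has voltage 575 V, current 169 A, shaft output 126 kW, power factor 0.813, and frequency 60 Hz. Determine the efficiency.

92.1 %

P_out = 126 kW = 126000 W
P_in = √3·V_L·I_L·cosφ = 1.732 × 575 × 169 × 0.813 = 136834 W
η = P_out / P_in = 126000 / 136834 = 0.921 = 92.1%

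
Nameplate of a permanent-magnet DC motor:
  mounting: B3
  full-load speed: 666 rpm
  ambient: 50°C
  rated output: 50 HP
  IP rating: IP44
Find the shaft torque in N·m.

P_out = 50 × 746 = 37300 W
ω = 2π × 666/60 = 69.74 rad/s
τ = P_out/ω = 37300/69.74 = 535 N·m

535 N·m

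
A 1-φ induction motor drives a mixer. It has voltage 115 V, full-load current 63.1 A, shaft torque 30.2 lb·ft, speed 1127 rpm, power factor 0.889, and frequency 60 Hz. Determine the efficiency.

τ = 30.2 lb·ft × 1.356 = 40.95 N·m
ω = 2π × 1127/60 = 118 rad/s; P_out = τω = 40.95 × 118 = 4832 W
P_in = V·I·cosφ = 115 × 63.1 × 0.889 = 6451 W
η = P_out / P_in = 4832 / 6451 = 0.749 = 74.9%

74.9 %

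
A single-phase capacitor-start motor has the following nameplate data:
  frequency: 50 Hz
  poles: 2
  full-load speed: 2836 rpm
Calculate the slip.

5.5 %

n_s = 120f/p = 120×50/2 = 3000 rpm
s = (n_s − n)/n_s = (3000 − 2836)/3000 = 0.0547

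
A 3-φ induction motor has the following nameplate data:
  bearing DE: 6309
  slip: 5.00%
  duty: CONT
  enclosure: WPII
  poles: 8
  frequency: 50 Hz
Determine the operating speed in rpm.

n_s = 120f/p = 120×50/8 = 750 rpm
n = n_s(1 − s) = 750 × (1 − 0.05) = 712 rpm

712 rpm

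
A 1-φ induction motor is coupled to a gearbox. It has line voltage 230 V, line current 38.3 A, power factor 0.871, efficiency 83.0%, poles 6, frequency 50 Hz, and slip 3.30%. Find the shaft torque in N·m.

P_in = V·I·cosφ = 230 × 38.3 × 0.871 = 7673 W
P_out = η·P_in = 0.83 × 7673 = 6369 W
n_s = 120×50/6 = 1000 rpm; n = 1000×(1−0.033) = 967 rpm
ω = 2π×967/60 = 101.3 rad/s
τ = P_out/ω = 6369/101.3 = 62.9 N·m

62.9 N·m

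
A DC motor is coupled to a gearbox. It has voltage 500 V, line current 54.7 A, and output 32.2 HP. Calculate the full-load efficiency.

P_out = 32.2 × 746 = 24021 W
P_in = V·I = 500 × 54.7 = 27350 W
η = P_out / P_in = 24021 / 27350 = 0.878 = 87.8%

87.8 %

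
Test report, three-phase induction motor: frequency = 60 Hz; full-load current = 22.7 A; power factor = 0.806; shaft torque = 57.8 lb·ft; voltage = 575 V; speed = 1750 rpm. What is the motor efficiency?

78.8 %

τ = 57.8 lb·ft × 1.356 = 78.38 N·m
ω = 2π × 1750/60 = 183.3 rad/s; P_out = τω = 78.38 × 183.3 = 14367 W
P_in = √3·V_L·I_L·cosφ = 1.732 × 575 × 22.7 × 0.806 = 18221 W
η = P_out / P_in = 14367 / 18221 = 0.788 = 78.8%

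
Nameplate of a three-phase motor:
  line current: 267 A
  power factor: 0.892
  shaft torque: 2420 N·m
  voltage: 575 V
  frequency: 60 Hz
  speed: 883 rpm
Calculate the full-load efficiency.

ω = 2π × 883/60 = 92.47 rad/s; P_out = τω = 2420 × 92.47 = 223777 W
P_in = √3·V_L·I_L·cosφ = 1.732 × 575 × 267 × 0.892 = 237188 W
η = P_out / P_in = 223777 / 237188 = 0.943 = 94.3%

94.3 %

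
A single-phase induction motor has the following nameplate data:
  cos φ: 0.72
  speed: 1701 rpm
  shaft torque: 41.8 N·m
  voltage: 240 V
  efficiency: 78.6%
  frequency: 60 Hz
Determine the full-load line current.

54.8 A

ω = 2π×1701/60 = 178.1 rad/s; P_out = τω = 41.8 × 178.1 = 7445 W
P_in = P_out / η = 7445 / 0.786 = 9472 W
I = P_in / (V·cosφ) = 9472 / (240 × 0.72) = 54.8 A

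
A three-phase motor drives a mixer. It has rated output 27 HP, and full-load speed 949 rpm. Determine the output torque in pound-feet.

149 lb·ft

P_out = 27 × 746 = 20142 W
ω = 2π × 949/60 = 99.38 rad/s
τ = P_out/ω = 20142/99.38 = 202.7 N·m
In lb·ft: 202.7/1.356 = 149 lb·ft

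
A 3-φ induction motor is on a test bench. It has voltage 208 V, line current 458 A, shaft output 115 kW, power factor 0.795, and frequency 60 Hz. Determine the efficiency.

P_out = 115 kW = 115000 W
P_in = √3·V_L·I_L·cosφ = 1.732 × 208 × 458 × 0.795 = 131173 W
η = P_out / P_in = 115000 / 131173 = 0.877 = 87.7%

87.7 %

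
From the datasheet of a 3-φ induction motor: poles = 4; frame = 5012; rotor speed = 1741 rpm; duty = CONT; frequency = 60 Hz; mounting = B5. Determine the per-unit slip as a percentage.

n_s = 120f/p = 120×60/4 = 1800 rpm
s = (n_s − n)/n_s = (1800 − 1741)/1800 = 0.0328

3.28 %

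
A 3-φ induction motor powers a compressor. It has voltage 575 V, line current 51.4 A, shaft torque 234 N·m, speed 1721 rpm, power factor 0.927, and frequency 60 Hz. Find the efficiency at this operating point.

ω = 2π × 1721/60 = 180.2 rad/s; P_out = τω = 234 × 180.2 = 42167 W
P_in = √3·V_L·I_L·cosφ = 1.732 × 575 × 51.4 × 0.927 = 47452 W
η = P_out / P_in = 42167 / 47452 = 0.889 = 88.9%

88.9 %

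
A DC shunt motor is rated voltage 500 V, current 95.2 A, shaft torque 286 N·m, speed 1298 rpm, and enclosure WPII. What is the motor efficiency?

81.7 %

ω = 2π × 1298/60 = 135.9 rad/s; P_out = τω = 286 × 135.9 = 38867 W
P_in = V·I = 500 × 95.2 = 47600 W
η = P_out / P_in = 38867 / 47600 = 0.817 = 81.7%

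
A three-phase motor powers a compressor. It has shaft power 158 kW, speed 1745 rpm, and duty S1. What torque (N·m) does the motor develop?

ω = 2π × 1745/60 = 182.7 rad/s
τ = P/ω = 158000/182.7 = 865 N·m

865 N·m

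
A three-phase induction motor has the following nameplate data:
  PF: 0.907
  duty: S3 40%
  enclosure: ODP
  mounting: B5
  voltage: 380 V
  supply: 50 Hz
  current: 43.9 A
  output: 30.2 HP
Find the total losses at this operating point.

P_in = √3·V·I·cosφ = 1.732×380×43.9×0.907 = 26206 W
P_out = 30.2×746 = 22529 W
Losses = P_in − P_out = 26206 − 22529 = 3677 W

3680 W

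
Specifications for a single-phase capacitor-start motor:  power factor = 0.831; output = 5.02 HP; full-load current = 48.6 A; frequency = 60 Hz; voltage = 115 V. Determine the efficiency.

80.6 %

P_out = 5.02 × 746 = 3745 W
P_in = V·I·cosφ = 115 × 48.6 × 0.831 = 4644 W
η = P_out / P_in = 3745 / 4644 = 0.806 = 80.6%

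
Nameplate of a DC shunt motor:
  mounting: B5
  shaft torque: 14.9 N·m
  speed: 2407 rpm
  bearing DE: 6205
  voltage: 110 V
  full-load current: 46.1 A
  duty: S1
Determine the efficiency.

74.1 %

ω = 2π × 2407/60 = 252.1 rad/s; P_out = τω = 14.9 × 252.1 = 3756 W
P_in = V·I = 110 × 46.1 = 5071 W
η = P_out / P_in = 3756 / 5071 = 0.741 = 74.1%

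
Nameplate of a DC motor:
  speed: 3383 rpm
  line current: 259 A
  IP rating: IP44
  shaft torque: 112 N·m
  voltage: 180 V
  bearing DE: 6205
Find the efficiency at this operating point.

85.1 %

ω = 2π × 3383/60 = 354.3 rad/s; P_out = τω = 112 × 354.3 = 39682 W
P_in = V·I = 180 × 259 = 46620 W
η = P_out / P_in = 39682 / 46620 = 0.851 = 85.1%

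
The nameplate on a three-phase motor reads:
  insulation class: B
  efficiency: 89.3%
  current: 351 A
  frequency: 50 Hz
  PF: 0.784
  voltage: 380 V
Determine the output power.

162 kW

P_in = √3·V·I·cosφ = 1.732 × 380 × 351 × 0.784 = 181115 W
P_out = η·P_in = 0.893 × 181115 = 161736 W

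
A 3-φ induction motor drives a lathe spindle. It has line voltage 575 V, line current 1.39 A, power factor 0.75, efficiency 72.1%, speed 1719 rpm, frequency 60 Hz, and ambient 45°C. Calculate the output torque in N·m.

4.16 N·m

P_in = √3·V·I·cosφ = 1.732 × 575 × 1.39 × 0.75 = 1038 W
P_out = η·P_in = 0.721 × 1038 = 748 W
n = 1719 rpm
ω = 2π×1719/60 = 180 rad/s
τ = P_out/ω = 748/180 = 4.16 N·m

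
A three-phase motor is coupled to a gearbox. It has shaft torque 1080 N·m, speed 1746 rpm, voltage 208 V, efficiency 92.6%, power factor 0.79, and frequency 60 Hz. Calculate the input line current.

ω = 2π×1746/60 = 182.8 rad/s; P_out = τω = 1080 × 182.8 = 197424 W
P_in = P_out / η = 197424 / 0.926 = 213201 W
I_L = P_in / (√3·V_L·cosφ) = 213201 / (1.732 × 208 × 0.79) = 749 A

749 A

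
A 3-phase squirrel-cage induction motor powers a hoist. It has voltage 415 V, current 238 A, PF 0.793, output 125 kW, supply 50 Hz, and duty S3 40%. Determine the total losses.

P_in = √3·V·I·cosφ = 1.732×415×238×0.793 = 135658 W
P_out = 125000 W
Losses = P_in − P_out = 135658 − 125000 = 10658 W

10700 W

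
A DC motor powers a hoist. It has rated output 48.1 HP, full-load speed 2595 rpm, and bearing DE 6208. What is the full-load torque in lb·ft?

P_out = 48.1 × 746 = 35883 W
ω = 2π × 2595/60 = 271.7 rad/s
τ = P_out/ω = 35883/271.7 = 132.1 N·m
In lb·ft: 132.1/1.356 = 97.4 lb·ft

97.4 lb·ft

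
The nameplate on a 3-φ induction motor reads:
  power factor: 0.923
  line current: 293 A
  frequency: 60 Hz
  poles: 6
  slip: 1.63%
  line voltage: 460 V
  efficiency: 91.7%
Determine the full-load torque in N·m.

P_in = √3·V·I·cosφ = 1.732 × 460 × 293 × 0.923 = 215464 W
P_out = η·P_in = 0.917 × 215464 = 197580 W
n_s = 120×60/6 = 1200 rpm; n = 1200×(1−0.0163) = 1180 rpm
ω = 2π×1180/60 = 123.6 rad/s
τ = P_out/ω = 197580/123.6 = 1600 N·m

1600 N·m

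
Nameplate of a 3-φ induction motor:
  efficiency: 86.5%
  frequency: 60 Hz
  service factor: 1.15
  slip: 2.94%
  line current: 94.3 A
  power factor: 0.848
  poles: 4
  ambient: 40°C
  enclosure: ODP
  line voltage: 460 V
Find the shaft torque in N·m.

P_in = √3·V·I·cosφ = 1.732 × 460 × 94.3 × 0.848 = 63711 W
P_out = η·P_in = 0.865 × 63711 = 55110 W
n_s = 120×60/4 = 1800 rpm; n = 1800×(1−0.0294) = 1747 rpm
ω = 2π×1747/60 = 182.9 rad/s
τ = P_out/ω = 55110/182.9 = 301 N·m

301 N·m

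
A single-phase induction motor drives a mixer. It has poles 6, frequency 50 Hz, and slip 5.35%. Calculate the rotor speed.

946 rpm

n_s = 120f/p = 120×50/6 = 1000 rpm
n = n_s(1 − s) = 1000 × (1 − 0.0535) = 946 rpm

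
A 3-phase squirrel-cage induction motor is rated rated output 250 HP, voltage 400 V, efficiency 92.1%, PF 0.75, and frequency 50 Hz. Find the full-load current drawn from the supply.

P_out = 250 × 746 = 186500 W
P_in = P_out / η = 186500 / 0.921 = 202497 W
I_L = P_in / (√3·V_L·cosφ) = 202497 / (1.732 × 400 × 0.75) = 390 A

390 A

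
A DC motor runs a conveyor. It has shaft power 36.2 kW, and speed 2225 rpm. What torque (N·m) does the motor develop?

155 N·m

ω = 2π × 2225/60 = 233 rad/s
τ = P/ω = 36200/233 = 155 N·m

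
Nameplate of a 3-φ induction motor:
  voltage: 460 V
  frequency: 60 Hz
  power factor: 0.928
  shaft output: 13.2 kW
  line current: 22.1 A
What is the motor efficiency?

P_out = 13.2 kW = 13200 W
P_in = √3·V_L·I_L·cosφ = 1.732 × 460 × 22.1 × 0.928 = 16340 W
η = P_out / P_in = 13200 / 16340 = 0.808 = 80.8%

80.8 %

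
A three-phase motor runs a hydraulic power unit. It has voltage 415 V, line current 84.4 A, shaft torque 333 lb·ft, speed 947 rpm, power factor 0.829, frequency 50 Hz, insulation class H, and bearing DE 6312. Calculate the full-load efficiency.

89.0 %

τ = 333 lb·ft × 1.356 = 451.5 N·m
ω = 2π × 947/60 = 99.17 rad/s; P_out = τω = 451.5 × 99.17 = 44775 W
P_in = √3·V_L·I_L·cosφ = 1.732 × 415 × 84.4 × 0.829 = 50291 W
η = P_out / P_in = 44775 / 50291 = 0.890 = 89.0%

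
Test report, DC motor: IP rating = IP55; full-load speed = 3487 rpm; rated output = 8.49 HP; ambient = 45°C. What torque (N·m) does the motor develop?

17.3 N·m

P_out = 8.49 × 746 = 6334 W
ω = 2π × 3487/60 = 365.2 rad/s
τ = P_out/ω = 6334/365.2 = 17.3 N·m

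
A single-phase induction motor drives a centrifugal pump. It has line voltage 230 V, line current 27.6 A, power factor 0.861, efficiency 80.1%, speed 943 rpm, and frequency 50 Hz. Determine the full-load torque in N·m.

44.3 N·m

P_in = V·I·cosφ = 230 × 27.6 × 0.861 = 5466 W
P_out = η·P_in = 0.801 × 5466 = 4378 W
n = 943 rpm
ω = 2π×943/60 = 98.75 rad/s
τ = P_out/ω = 4378/98.75 = 44.3 N·m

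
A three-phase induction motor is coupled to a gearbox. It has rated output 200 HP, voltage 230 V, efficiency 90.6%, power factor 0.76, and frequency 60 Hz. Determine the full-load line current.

P_out = 200 × 746 = 149200 W
P_in = P_out / η = 149200 / 0.906 = 164680 W
I_L = P_in / (√3·V_L·cosφ) = 164680 / (1.732 × 230 × 0.76) = 544 A

544 A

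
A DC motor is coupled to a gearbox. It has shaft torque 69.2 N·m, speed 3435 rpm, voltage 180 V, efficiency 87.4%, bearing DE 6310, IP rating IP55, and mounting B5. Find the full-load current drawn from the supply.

ω = 2π×3435/60 = 359.7 rad/s; P_out = τω = 69.2 × 359.7 = 24891 W
P_in = P_out / η = 24891 / 0.874 = 28479 W
I = P_in / V = 28479 / 180 = 158 A

158 A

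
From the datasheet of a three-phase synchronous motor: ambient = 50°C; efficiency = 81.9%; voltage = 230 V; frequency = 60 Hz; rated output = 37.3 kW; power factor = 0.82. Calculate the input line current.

P_out = 37.3 kW = 37300 W
P_in = P_out / η = 37300 / 0.819 = 45543 W
I_L = P_in / (√3·V_L·cosφ) = 45543 / (1.732 × 230 × 0.82) = 139 A

139 A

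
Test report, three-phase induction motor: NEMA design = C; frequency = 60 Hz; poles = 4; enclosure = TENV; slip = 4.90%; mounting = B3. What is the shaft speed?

n_s = 120f/p = 120×60/4 = 1800 rpm
n = n_s(1 − s) = 1800 × (1 − 0.049) = 1712 rpm

1712 rpm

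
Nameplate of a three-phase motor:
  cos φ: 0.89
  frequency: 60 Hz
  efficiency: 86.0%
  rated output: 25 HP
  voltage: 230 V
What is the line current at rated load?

61.2 A

P_out = 25 × 746 = 18650 W
P_in = P_out / η = 18650 / 0.860 = 21686 W
I_L = P_in / (√3·V_L·cosφ) = 21686 / (1.732 × 230 × 0.89) = 61.2 A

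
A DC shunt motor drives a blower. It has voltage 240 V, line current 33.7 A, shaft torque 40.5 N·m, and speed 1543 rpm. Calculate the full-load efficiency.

80.9 %

ω = 2π × 1543/60 = 161.6 rad/s; P_out = τω = 40.5 × 161.6 = 6545 W
P_in = V·I = 240 × 33.7 = 8088 W
η = P_out / P_in = 6545 / 8088 = 0.809 = 80.9%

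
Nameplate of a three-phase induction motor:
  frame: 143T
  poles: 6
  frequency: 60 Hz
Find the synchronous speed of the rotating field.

n_s = 120f/p = 120×60/6 = 1200 rpm

1200 rpm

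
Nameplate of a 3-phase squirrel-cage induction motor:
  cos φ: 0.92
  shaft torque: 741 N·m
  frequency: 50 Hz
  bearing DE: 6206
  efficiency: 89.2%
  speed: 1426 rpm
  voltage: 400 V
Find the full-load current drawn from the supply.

ω = 2π×1426/60 = 149.3 rad/s; P_out = τω = 741 × 149.3 = 110631 W
P_in = P_out / η = 110631 / 0.892 = 124026 W
I_L = P_in / (√3·V_L·cosφ) = 124026 / (1.732 × 400 × 0.92) = 195 A

195 A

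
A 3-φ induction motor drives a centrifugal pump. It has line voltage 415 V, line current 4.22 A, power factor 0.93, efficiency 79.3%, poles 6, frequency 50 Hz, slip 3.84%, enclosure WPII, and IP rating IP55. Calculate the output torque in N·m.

22.2 N·m

P_in = √3·V·I·cosφ = 1.732 × 415 × 4.22 × 0.93 = 2821 W
P_out = η·P_in = 0.793 × 2821 = 2237 W
n_s = 120×50/6 = 1000 rpm; n = 1000×(1−0.0384) = 962 rpm
ω = 2π×962/60 = 100.7 rad/s
τ = P_out/ω = 2237/100.7 = 22.2 N·m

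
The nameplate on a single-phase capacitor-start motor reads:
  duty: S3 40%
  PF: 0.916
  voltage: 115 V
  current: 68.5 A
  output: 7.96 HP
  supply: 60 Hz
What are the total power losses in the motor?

1.28 kW

P_in = V·I·cosφ = 115×68.5×0.916 = 7216 W
P_out = 7.96×746 = 5938 W
Losses = P_in − P_out = 7216 − 5938 = 1278 W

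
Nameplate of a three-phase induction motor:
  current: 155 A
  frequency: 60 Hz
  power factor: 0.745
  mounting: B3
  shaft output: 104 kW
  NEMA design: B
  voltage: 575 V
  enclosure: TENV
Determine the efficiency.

90.4 %

P_out = 104 kW = 104000 W
P_in = √3·V_L·I_L·cosφ = 1.732 × 575 × 155 × 0.745 = 115002 W
η = P_out / P_in = 104000 / 115002 = 0.904 = 90.4%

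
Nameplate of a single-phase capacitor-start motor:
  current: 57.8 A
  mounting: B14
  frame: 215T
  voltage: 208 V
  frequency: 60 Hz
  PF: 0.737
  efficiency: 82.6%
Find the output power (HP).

P_in = V·I·cosφ = 208 × 57.8 × 0.737 = 8861 W
P_out = η·P_in = 0.826 × 8861 = 7319 W
= 7319/746 = 9.81 HP

9.81 HP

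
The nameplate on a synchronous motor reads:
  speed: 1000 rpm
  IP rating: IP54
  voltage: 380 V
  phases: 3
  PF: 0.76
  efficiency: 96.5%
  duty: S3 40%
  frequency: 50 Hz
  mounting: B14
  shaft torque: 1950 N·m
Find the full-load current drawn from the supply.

423 A

ω = 2π×1000/60 = 104.7 rad/s; P_out = τω = 1950 × 104.7 = 204165 W
P_in = P_out / η = 204165 / 0.965 = 211570 W
I_L = P_in / (√3·V_L·cosφ) = 211570 / (1.732 × 380 × 0.76) = 423 A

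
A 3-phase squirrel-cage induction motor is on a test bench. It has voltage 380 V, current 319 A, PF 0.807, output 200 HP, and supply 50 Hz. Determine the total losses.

20200 W

P_in = √3·V·I·cosφ = 1.732×380×319×0.807 = 169432 W
P_out = 200×746 = 149200 W
Losses = P_in − P_out = 169432 − 149200 = 20232 W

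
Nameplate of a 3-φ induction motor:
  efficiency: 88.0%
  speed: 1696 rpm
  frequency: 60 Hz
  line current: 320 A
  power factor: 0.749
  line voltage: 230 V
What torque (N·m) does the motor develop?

P_in = √3·V·I·cosφ = 1.732 × 230 × 320 × 0.749 = 95479 W
P_out = η·P_in = 0.88 × 95479 = 84022 W
n = 1696 rpm
ω = 2π×1696/60 = 177.6 rad/s
τ = P_out/ω = 84022/177.6 = 473 N·m

473 N·m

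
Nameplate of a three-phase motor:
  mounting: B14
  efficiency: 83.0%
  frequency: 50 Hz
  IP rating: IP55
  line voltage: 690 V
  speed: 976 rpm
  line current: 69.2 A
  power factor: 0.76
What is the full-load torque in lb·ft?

P_in = √3·V·I·cosφ = 1.732 × 690 × 69.2 × 0.76 = 62852 W
P_out = η·P_in = 0.83 × 62852 = 52167 W
n = 976 rpm
ω = 2π×976/60 = 102.2 rad/s
τ = P_out/ω = 52167/102.2 = 510.4 N·m
In lb·ft: 510.4/1.356 = 376 lb·ft

376 lb·ft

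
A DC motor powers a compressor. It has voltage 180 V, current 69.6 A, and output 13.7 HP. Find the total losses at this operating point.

2.31 kW

P_in = V·I = 180×69.6 = 12528 W
P_out = 13.7×746 = 10220 W
Losses = P_in − P_out = 12528 − 10220 = 2308 W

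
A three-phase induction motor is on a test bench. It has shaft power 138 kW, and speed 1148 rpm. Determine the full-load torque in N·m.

ω = 2π × 1148/60 = 120.2 rad/s
τ = P/ω = 138000/120.2 = 1150 N·m

1150 N·m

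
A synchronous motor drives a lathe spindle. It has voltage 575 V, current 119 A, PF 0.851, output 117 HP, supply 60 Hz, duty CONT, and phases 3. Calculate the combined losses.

13600 W

P_in = √3·V·I·cosφ = 1.732×575×119×0.851 = 100854 W
P_out = 117×746 = 87282 W
Losses = P_in − P_out = 100854 − 87282 = 13572 W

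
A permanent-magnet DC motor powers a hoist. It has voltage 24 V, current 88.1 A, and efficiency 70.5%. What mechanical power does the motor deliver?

P_in = V·I = 24 × 88.1 = 2114 W
P_out = η·P_in = 0.705 × 2114 = 1490 W

1.49 kW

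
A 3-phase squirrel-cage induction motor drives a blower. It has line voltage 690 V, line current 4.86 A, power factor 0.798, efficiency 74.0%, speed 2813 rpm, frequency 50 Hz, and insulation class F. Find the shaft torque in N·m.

P_in = √3·V·I·cosφ = 1.732 × 690 × 4.86 × 0.798 = 4635 W
P_out = η·P_in = 0.74 × 4635 = 3430 W
n = 2813 rpm
ω = 2π×2813/60 = 294.6 rad/s
τ = P_out/ω = 3430/294.6 = 11.6 N·m

11.6 N·m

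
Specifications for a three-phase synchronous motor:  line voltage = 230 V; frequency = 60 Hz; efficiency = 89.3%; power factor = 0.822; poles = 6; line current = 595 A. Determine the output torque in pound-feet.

P_in = √3·V·I·cosφ = 1.732 × 230 × 595 × 0.822 = 194834 W
P_out = η·P_in = 0.893 × 194834 = 173987 W
n = n_s = 120×60/6 = 1200 rpm (synchronous)
ω = 2π×1200/60 = 125.7 rad/s
τ = P_out/ω = 173987/125.7 = 1384 N·m
In lb·ft: 1384/1.356 = 1020 lb·ft

1020 lb·ft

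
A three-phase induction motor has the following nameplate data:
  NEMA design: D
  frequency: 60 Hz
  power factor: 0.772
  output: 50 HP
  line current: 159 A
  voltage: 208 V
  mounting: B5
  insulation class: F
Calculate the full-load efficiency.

84.3 %

P_out = 50 × 746 = 37300 W
P_in = √3·V_L·I_L·cosφ = 1.732 × 208 × 159 × 0.772 = 44221 W
η = P_out / P_in = 37300 / 44221 = 0.843 = 84.3%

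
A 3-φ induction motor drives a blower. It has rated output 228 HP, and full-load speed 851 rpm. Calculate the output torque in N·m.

P_out = 228 × 746 = 170088 W
ω = 2π × 851/60 = 89.12 rad/s
τ = P_out/ω = 170088/89.12 = 1910 N·m

1910 N·m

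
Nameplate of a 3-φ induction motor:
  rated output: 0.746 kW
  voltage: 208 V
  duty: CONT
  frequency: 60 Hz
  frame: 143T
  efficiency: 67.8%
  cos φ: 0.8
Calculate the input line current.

P_out = 0.746 kW = 746 W
P_in = P_out / η = 746 / 0.678 = 1100 W
I_L = P_in / (√3·V_L·cosφ) = 1100 / (1.732 × 208 × 0.8) = 3.82 A

3.82 A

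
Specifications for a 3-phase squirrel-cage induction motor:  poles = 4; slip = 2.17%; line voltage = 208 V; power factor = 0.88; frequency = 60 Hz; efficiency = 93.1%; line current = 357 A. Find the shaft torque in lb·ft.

421 lb·ft

P_in = √3·V·I·cosφ = 1.732 × 208 × 357 × 0.88 = 113178 W
P_out = η·P_in = 0.931 × 113178 = 105369 W
n_s = 120×60/4 = 1800 rpm; n = 1800×(1−0.0217) = 1761 rpm
ω = 2π×1761/60 = 184.4 rad/s
τ = P_out/ω = 105369/184.4 = 571.4 N·m
In lb·ft: 571.4/1.356 = 421 lb·ft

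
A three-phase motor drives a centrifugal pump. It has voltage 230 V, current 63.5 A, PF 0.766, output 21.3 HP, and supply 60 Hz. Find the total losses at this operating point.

3.49 kW

P_in = √3·V·I·cosφ = 1.732×230×63.5×0.766 = 19377 W
P_out = 21.3×746 = 15890 W
Losses = P_in − P_out = 19377 − 15890 = 3487 W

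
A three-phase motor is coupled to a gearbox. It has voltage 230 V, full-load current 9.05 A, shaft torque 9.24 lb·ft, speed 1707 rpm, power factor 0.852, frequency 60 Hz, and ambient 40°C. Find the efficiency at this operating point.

72.9 %

τ = 9.24 lb·ft × 1.356 = 12.53 N·m
ω = 2π × 1707/60 = 178.8 rad/s; P_out = τω = 12.53 × 178.8 = 2240 W
P_in = √3·V_L·I_L·cosφ = 1.732 × 230 × 9.05 × 0.852 = 3072 W
η = P_out / P_in = 2240 / 3072 = 0.729 = 72.9%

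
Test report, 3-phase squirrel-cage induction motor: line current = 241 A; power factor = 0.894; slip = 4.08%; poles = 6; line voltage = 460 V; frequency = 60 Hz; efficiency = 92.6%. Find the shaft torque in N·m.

P_in = √3·V·I·cosφ = 1.732 × 460 × 241 × 0.894 = 171657 W
P_out = η·P_in = 0.926 × 171657 = 158954 W
n_s = 120×60/6 = 1200 rpm; n = 1200×(1−0.0408) = 1151 rpm
ω = 2π×1151/60 = 120.5 rad/s
τ = P_out/ω = 158954/120.5 = 1320 N·m

1320 N·m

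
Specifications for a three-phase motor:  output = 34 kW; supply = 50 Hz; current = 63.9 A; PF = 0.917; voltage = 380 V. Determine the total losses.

4.57 kW

P_in = √3·V·I·cosφ = 1.732×380×63.9×0.917 = 38566 W
P_out = 34000 W
Losses = P_in − P_out = 38566 − 34000 = 4566 W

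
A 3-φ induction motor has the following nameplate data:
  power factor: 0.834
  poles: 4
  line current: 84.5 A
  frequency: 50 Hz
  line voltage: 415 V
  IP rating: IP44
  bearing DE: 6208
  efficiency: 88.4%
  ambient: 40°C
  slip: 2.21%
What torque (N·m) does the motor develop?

P_in = √3·V·I·cosφ = 1.732 × 415 × 84.5 × 0.834 = 50655 W
P_out = η·P_in = 0.884 × 50655 = 44779 W
n_s = 120×50/4 = 1500 rpm; n = 1500×(1−0.0221) = 1467 rpm
ω = 2π×1467/60 = 153.6 rad/s
τ = P_out/ω = 44779/153.6 = 292 N·m

292 N·m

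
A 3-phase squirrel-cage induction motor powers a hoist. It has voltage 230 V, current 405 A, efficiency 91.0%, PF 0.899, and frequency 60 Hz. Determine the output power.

P_in = √3·V·I·cosφ = 1.732 × 230 × 405 × 0.899 = 145041 W
P_out = η·P_in = 0.91 × 145041 = 131987 W

132 kW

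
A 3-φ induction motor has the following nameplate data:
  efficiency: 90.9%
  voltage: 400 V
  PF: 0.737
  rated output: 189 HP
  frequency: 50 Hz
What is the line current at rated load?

304 A

P_out = 189 × 746 = 140994 W
P_in = P_out / η = 140994 / 0.909 = 155109 W
I_L = P_in / (√3·V_L·cosφ) = 155109 / (1.732 × 400 × 0.737) = 304 A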